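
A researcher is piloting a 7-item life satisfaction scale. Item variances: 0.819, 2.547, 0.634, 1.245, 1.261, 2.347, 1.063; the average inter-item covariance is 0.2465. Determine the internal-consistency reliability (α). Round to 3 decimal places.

sum of item variances = 0.819 + 2.547 + 0.634 + 1.245 + 1.261 + 2.347 + 1.063 = 9.916
Sum of the 21 distinct covariances = 21 × 0.2465 = 5.1765
Var(T) = sum of item variances + 2·Σcov = 9.916 + 2 × 5.1765 = 20.2690
α = (7/6)·(1 − 9.916/20.2690) = 0.596

α = 0.596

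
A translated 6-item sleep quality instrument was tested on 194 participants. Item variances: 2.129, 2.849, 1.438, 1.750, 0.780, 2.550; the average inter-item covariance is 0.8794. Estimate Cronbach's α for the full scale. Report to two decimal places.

Cronbach's α = 0.84

Σσ²ᵢ = 2.129 + 2.849 + 1.438 + 1.750 + 0.780 + 2.550 = 11.496
Sum of the 15 distinct covariances = 15 × 0.8794 = 13.1910
σ²_total = Σσ²ᵢ + 2·Σcov = 11.496 + 2 × 13.1910 = 37.8780
α = (6/5)·(1 − 11.496/37.8780) = 0.84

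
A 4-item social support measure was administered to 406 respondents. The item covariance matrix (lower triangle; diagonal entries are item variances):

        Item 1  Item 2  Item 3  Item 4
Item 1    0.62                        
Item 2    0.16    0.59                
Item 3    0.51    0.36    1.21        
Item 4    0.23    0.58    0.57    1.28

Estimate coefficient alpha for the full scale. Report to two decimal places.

coefficient alpha = 0.75

Σσᵢ² = 0.62 + 0.59 + 1.21 + 1.28 = 3.70
Sum of the distinct covariances = 2.41
total variance = 3.70 + 2 × 2.41 = 8.52
α = (k/(k−1))·(1 − Σσᵢ²/total variance) = (4/3)·(1 − 3.70/8.52) = 0.75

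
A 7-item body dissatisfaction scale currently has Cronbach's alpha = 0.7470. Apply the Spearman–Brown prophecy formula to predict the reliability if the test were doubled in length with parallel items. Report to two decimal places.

Length factor m = 2
α' = m·α / (1 + (m−1)·α)
   = 2 × 0.7470 / (1 + (2 − 1) × 0.7470)
   = 1.4940 / 1.7470 = 0.86

predicted reliability = 0.86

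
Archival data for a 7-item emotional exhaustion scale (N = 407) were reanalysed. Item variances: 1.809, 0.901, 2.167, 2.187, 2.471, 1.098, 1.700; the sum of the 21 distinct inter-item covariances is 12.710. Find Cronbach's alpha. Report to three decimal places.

ΣVar(i) = 1.809 + 0.901 + 2.167 + 2.187 + 2.471 + 1.098 + 1.700 = 12.333
Sum of distinct covariances = 12.710
total variance = ΣVar(i) + 2·Σcov = 12.333 + 2 × 12.710 = 37.753
α = (7/6)·(1 − 12.333/37.753) = 0.786

Cronbach's alpha = 0.786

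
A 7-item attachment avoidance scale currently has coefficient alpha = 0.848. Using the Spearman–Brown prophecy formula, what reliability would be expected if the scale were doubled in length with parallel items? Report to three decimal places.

predicted reliability = 0.918

Length factor m = 2
α' = m·α / (1 + (m−1)·α)
   = 2 × 0.848 / (1 + (2 − 1) × 0.848)
   = 1.6960 / 1.8480 = 0.918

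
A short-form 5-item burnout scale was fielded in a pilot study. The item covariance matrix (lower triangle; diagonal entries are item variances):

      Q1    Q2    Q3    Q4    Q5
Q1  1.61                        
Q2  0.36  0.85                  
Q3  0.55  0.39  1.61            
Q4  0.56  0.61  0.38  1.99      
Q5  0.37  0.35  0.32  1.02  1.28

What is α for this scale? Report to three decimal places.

α = 0.715

ΣVar(i) = 1.61 + 0.85 + 1.61 + 1.99 + 1.28 = 7.34
Sum of off-diagonal covariances = 4.91
σ²_T = 7.34 + 2 × 4.91 = 17.16
α = (k/(k−1))·(1 − ΣVar(i)/σ²_T) = (5/4)·(1 − 7.34/17.16) = 0.715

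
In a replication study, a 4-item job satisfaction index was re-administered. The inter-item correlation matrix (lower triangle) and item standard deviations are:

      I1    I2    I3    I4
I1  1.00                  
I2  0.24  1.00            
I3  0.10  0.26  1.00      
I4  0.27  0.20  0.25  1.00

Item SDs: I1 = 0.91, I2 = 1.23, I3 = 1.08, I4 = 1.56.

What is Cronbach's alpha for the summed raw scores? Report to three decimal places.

Cronbach's alpha = 0.520

Σσ²ᵢ = 0.91² + 1.23² + 1.08² + 1.56² = 5.9410
Covariances σ_ij = r_ij · s_i · s_j:
  σ(I1,I2) = 0.24 × 0.91 × 1.23 = 0.2686
  σ(I1,I3) = 0.10 × 0.91 × 1.08 = 0.0983
  σ(I1,I4) = 0.27 × 0.91 × 1.56 = 0.3833
  σ(I2,I3) = 0.26 × 1.23 × 1.08 = 0.3454
  σ(I2,I4) = 0.20 × 1.23 × 1.56 = 0.3838
  σ(I3,I4) = 0.25 × 1.08 × 1.56 = 0.4212
σ²_T = Σσ²ᵢ + 2·Σσ_ij = 5.9410 + 2 × 1.9006 = 9.7422
α = (4/3)·(1 − 5.9410/9.7422) = 0.520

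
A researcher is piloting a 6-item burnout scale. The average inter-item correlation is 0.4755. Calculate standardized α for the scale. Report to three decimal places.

Standardized α = k·r̄ / (1 + (k−1)·r̄) = 6 × 0.4755 / (1 + 5 × 0.4755)
  = 2.8530 / 3.3775 = 0.845

standardized α = 0.845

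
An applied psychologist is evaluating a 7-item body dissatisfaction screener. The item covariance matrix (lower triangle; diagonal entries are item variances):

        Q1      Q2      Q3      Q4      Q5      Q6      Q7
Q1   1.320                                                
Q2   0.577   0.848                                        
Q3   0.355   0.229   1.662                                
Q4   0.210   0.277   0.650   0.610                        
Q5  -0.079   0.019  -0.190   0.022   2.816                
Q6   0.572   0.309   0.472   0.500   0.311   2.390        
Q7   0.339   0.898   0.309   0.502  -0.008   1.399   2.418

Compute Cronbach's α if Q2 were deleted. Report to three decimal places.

α = 0.587

Remaining items: Q1, Q3, Q4, Q5, Q6, Q7 (k = 6).
ΣVar(i) = 1.320 + 1.662 + 0.610 + 2.816 + 2.390 + 2.418 = 11.216
Var(T) = 11.216 + 2 × 5.364 = 21.944
α (item deleted) = (6/5)·(1 − 11.216/21.944) = 0.587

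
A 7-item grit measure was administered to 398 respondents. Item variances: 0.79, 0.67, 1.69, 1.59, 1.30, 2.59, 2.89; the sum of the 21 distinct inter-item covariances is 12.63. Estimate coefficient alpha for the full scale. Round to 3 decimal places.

α = 0.801

sum of item variances = 0.79 + 0.67 + 1.69 + 1.59 + 1.30 + 2.59 + 2.89 = 11.52
Sum of distinct covariances = 12.63
σ²_T = sum of item variances + 2·Σcov = 11.52 + 2 × 12.63 = 36.78
α = (7/6)·(1 − 11.52/36.78) = 0.801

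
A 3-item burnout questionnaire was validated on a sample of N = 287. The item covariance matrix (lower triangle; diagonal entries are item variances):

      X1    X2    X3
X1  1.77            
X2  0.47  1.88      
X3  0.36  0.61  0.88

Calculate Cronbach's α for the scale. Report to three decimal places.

α = 0.583

ΣVar(i) = 1.77 + 1.88 + 0.88 = 4.53
Sum of off-diagonal covariances = 1.44
total variance = 4.53 + 2 × 1.44 = 7.41
α = (k/(k−1))·(1 − ΣVar(i)/total variance) = (3/2)·(1 − 4.53/7.41) = 0.583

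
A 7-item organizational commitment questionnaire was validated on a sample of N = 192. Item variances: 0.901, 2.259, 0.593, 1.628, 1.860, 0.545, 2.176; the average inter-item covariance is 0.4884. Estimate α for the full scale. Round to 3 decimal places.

α = 0.785

sum of item variances = 0.901 + 2.259 + 0.593 + 1.628 + 1.860 + 0.545 + 2.176 = 9.962
Sum of the 21 distinct covariances = 21 × 0.4884 = 10.2564
Var(T) = sum of item variances + 2·Σcov = 9.962 + 2 × 10.2564 = 30.4748
α = (7/6)·(1 − 9.962/30.4748) = 0.785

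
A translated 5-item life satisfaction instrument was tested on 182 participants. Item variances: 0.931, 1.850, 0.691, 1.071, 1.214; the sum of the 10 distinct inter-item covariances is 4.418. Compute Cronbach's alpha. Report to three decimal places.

α = 0.757

ΣVar(i) = 0.931 + 1.850 + 0.691 + 1.071 + 1.214 = 5.757
Sum of distinct covariances = 4.418
total variance = ΣVar(i) + 2·Σcov = 5.757 + 2 × 4.418 = 14.593
α = (5/4)·(1 − 5.757/14.593) = 0.757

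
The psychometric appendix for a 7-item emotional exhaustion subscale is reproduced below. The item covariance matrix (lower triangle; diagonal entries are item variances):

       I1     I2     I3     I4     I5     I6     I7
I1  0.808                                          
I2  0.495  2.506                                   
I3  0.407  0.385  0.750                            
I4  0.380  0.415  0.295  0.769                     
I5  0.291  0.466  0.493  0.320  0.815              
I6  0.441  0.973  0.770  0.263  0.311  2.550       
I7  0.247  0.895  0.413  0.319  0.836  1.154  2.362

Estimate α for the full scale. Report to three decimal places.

Σσᵢ² = 0.808 + 2.506 + 0.750 + 0.769 + 0.815 + 2.550 + 2.362 = 10.560
Sum of off-diagonal covariances = 10.569
total variance = 10.560 + 2 × 10.569 = 31.698
α = (k/(k−1))·(1 − Σσᵢ²/total variance) = (7/6)·(1 − 10.560/31.698) = 0.778

α = 0.778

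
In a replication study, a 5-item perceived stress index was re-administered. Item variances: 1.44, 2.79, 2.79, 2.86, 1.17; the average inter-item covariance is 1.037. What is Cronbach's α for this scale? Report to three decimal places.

ΣVar(i) = 1.44 + 2.79 + 2.79 + 2.86 + 1.17 = 11.05
Sum of the 10 distinct covariances = 10 × 1.037 = 10.370
σ²_T = ΣVar(i) + 2·Σcov = 11.05 + 2 × 10.370 = 31.790
α = (5/4)·(1 − 11.05/31.790) = 0.816

Cronbach's α = 0.816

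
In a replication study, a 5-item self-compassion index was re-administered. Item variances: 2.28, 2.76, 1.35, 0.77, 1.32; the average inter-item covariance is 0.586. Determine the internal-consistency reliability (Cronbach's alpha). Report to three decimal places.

sum of item variances = 2.28 + 2.76 + 1.35 + 0.77 + 1.32 = 8.48
Sum of the 10 distinct covariances = 10 × 0.586 = 5.860
total variance = sum of item variances + 2·Σcov = 8.48 + 2 × 5.860 = 20.200
α = (5/4)·(1 − 8.48/20.200) = 0.725

α = 0.725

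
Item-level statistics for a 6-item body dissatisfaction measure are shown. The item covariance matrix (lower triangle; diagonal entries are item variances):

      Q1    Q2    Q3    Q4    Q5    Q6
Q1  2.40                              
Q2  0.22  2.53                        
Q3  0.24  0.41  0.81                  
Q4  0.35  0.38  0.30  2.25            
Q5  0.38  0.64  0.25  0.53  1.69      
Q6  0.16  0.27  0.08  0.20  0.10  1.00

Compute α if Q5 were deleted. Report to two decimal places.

Remaining items: Q1, Q2, Q3, Q4, Q6 (k = 5).
sum of item variances = 2.40 + 2.53 + 0.81 + 2.25 + 1.00 = 8.99
total variance = 8.99 + 2 × 2.61 = 14.21
α (item deleted) = (5/4)·(1 − 8.99/14.21) = 0.46

α = 0.46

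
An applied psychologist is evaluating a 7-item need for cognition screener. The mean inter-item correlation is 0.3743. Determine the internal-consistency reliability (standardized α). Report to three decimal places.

Standardized α = k·r̄ / (1 + (k−1)·r̄) = 7 × 0.3743 / (1 + 6 × 0.3743)
  = 2.6201 / 3.2458 = 0.807

α = 0.807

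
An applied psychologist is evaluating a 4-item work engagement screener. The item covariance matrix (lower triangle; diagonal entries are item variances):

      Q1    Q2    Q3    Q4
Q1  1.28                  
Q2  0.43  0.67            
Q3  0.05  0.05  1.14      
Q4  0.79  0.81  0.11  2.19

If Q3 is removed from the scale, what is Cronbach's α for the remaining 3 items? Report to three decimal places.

Remaining items: Q1, Q2, Q4 (k = 3).
Σσ²ᵢ = 1.28 + 0.67 + 2.19 = 4.14
σ²_total = 4.14 + 2 × 2.03 = 8.20
α (item deleted) = (3/2)·(1 − 4.14/8.20) = 0.743

α = 0.743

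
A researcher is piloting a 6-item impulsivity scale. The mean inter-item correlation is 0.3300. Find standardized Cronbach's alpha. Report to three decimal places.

Standardized α = k·r̄ / (1 + (k−1)·r̄) = 6 × 0.3300 / (1 + 5 × 0.3300)
  = 1.9800 / 2.6500 = 0.747

α = 0.747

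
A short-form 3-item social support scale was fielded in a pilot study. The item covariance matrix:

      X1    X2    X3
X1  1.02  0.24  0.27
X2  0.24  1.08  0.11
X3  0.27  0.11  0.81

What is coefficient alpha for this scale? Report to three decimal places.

Σσ²ᵢ = 1.02 + 1.08 + 0.81 = 2.91
Sum of off-diagonal covariances = 0.62
σ²_T = 2.91 + 2 × 0.62 = 4.15
α = (k/(k−1))·(1 − Σσ²ᵢ/σ²_T) = (3/2)·(1 − 2.91/4.15) = 0.448

α = 0.448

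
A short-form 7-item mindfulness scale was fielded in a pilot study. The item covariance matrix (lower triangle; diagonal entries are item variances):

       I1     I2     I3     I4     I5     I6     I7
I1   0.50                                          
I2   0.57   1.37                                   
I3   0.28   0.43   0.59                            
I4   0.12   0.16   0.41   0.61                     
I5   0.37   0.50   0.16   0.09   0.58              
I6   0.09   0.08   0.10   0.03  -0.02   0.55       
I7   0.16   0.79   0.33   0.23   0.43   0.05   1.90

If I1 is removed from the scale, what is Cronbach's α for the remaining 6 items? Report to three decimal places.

Cronbach's α = 0.689

Remaining items: I2, I3, I4, I5, I6, I7 (k = 6).
sum of item variances = 1.37 + 0.59 + 0.61 + 0.58 + 0.55 + 1.90 = 5.60
total variance = 5.60 + 2 × 3.77 = 13.14
α (item deleted) = (6/5)·(1 − 5.60/13.14) = 0.689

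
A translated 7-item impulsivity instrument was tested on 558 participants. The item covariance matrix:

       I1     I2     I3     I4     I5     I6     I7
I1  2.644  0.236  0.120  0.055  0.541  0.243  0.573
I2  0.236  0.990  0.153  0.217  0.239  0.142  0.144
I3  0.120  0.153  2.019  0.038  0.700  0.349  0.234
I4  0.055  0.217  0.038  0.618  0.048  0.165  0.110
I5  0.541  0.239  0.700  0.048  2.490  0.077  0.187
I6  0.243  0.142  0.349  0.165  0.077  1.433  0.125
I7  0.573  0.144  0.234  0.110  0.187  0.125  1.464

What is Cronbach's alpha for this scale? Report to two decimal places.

Σσᵢ² = 2.644 + 0.990 + 2.019 + 0.618 + 2.490 + 1.433 + 1.464 = 11.658
Sum of the distinct covariances = 4.696
Var(T) = 11.658 + 2 × 4.696 = 21.050
α = (k/(k−1))·(1 − Σσᵢ²/Var(T)) = (7/6)·(1 − 11.658/21.050) = 0.52

α = 0.52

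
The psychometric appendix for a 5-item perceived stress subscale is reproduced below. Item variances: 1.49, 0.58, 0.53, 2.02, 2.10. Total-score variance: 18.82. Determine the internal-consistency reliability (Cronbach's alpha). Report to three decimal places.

α = 0.804

Σσ²ᵢ = 1.49 + 0.58 + 0.53 + 2.02 + 2.10 = 6.72
α = (k/(k−1))·(1 − Σσ²ᵢ/Var(T)) = (5/4)·(1 − 6.72/18.82) = 0.804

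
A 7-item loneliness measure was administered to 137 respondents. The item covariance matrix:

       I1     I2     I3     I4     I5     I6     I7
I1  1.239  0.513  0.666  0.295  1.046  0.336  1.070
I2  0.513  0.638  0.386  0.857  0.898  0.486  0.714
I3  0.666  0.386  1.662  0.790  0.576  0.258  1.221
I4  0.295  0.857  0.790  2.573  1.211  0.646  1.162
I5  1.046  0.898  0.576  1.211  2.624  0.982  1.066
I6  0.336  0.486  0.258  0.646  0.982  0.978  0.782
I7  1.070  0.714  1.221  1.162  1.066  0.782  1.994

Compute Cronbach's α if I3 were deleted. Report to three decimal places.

α = 0.847

Remaining items: I1, I2, I4, I5, I6, I7 (k = 6).
sum of item variances = 1.239 + 0.638 + 2.573 + 2.624 + 0.978 + 1.994 = 10.046
total variance = 10.046 + 2 × 12.064 = 34.174
α (item deleted) = (6/5)·(1 − 10.046/34.174) = 0.847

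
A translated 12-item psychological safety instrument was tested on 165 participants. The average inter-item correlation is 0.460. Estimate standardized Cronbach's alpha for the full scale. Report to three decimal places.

standardized Cronbach's alpha = 0.911

Standardized α = k·r̄ / (1 + (k−1)·r̄) = 12 × 0.460 / (1 + 11 × 0.460)
  = 5.5200 / 6.0600 = 0.911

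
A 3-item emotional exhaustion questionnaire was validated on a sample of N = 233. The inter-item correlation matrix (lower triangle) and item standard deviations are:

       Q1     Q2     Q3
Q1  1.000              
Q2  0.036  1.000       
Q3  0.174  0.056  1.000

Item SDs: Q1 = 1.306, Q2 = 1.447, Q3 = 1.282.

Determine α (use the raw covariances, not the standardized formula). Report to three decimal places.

α = 0.218

Σσ²ᵢ = 1.306² + 1.447² + 1.282² = 5.4430
Covariances σ_ij = r_ij · s_i · s_j:
  σ(Q1,Q2) = 0.036 × 1.306 × 1.447 = 0.0680
  σ(Q1,Q3) = 0.174 × 1.306 × 1.282 = 0.2913
  σ(Q2,Q3) = 0.056 × 1.447 × 1.282 = 0.1039
σ²_T = Σσ²ᵢ + 2·Σσ_ij = 5.4430 + 2 × 0.4632 = 6.3694
α = (3/2)·(1 − 5.4430/6.3694) = 0.218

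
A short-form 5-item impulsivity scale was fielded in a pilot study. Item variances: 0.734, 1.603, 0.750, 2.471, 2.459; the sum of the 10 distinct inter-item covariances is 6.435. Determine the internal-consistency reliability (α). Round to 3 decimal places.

α = 0.770

sum of item variances = 0.734 + 1.603 + 0.750 + 2.471 + 2.459 = 8.017
Sum of distinct covariances = 6.435
Var(T) = sum of item variances + 2·Σcov = 8.017 + 2 × 6.435 = 20.887
α = (5/4)·(1 − 8.017/20.887) = 0.770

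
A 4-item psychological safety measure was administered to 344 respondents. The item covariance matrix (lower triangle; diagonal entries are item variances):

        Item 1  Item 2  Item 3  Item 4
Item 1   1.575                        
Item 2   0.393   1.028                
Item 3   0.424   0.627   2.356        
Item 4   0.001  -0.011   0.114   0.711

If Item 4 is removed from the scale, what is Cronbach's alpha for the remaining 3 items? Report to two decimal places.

α = 0.55

Remaining items: Item 1, Item 2, Item 3 (k = 3).
ΣVar(i) = 1.575 + 1.028 + 2.356 = 4.959
total variance = 4.959 + 2 × 1.444 = 7.847
α (item deleted) = (3/2)·(1 − 4.959/7.847) = 0.55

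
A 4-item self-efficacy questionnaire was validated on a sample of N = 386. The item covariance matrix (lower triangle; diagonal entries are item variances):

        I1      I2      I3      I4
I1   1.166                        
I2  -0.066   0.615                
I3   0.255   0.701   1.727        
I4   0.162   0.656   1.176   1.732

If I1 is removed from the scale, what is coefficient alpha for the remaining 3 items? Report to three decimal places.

Remaining items: I2, I3, I4 (k = 3).
sum of item variances = 0.615 + 1.727 + 1.732 = 4.074
Var(T) = 4.074 + 2 × 2.533 = 9.140
α (item deleted) = (3/2)·(1 − 4.074/9.140) = 0.831

coefficient alpha = 0.831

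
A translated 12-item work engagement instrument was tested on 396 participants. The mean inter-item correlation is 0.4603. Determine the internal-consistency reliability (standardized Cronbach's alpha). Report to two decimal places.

Standardized α = k·r̄ / (1 + (k−1)·r̄) = 12 × 0.4603 / (1 + 11 × 0.4603)
  = 5.5236 / 6.0633 = 0.91

standardized Cronbach's alpha = 0.91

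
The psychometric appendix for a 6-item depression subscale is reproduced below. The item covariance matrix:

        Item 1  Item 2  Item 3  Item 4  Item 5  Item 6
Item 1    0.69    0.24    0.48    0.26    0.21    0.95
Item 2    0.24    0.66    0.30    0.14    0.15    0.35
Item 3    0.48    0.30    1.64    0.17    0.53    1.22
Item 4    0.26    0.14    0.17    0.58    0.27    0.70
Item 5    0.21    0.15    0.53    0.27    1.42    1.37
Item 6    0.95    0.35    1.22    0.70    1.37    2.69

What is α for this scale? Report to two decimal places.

α = 0.79

Σσ²ᵢ = 0.69 + 0.66 + 1.64 + 0.58 + 1.42 + 2.69 = 7.68
Sum of off-diagonal covariances = 7.34
σ²_total = 7.68 + 2 × 7.34 = 22.36
α = (k/(k−1))·(1 − Σσ²ᵢ/σ²_total) = (6/5)·(1 − 7.68/22.36) = 0.79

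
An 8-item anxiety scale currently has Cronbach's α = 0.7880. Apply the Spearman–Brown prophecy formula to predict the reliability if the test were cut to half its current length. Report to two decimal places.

Length factor m = 1/2
α' = m·α / (1 − (1−m)·α)
   = 1/2 × 0.7880 / (1 − (1 − 1/2) × 0.7880)
   = 0.3940 / 0.6060 = 0.65

predicted reliability = 0.65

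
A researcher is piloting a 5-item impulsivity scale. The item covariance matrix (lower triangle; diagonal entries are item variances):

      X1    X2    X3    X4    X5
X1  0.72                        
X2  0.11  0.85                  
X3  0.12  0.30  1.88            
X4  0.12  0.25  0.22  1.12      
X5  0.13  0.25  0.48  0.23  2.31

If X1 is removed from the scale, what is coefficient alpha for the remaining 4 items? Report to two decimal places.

Remaining items: X2, X3, X4, X5 (k = 4).
Σσᵢ² = 0.85 + 1.88 + 1.12 + 2.31 = 6.16
Var(T) = 6.16 + 2 × 1.73 = 9.62
α (item deleted) = (4/3)·(1 − 6.16/9.62) = 0.48

coefficient alpha = 0.48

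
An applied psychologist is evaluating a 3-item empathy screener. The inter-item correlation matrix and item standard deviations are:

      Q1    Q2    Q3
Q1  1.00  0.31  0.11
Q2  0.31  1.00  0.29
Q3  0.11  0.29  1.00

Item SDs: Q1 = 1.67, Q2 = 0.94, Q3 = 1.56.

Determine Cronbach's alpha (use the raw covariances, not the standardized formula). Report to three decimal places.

Σσ²ᵢ = 1.67² + 0.94² + 1.56² = 6.1061
Covariances σ_ij = r_ij · s_i · s_j:
  σ(Q1,Q2) = 0.31 × 1.67 × 0.94 = 0.4866
  σ(Q1,Q3) = 0.11 × 1.67 × 1.56 = 0.2866
  σ(Q2,Q3) = 0.29 × 0.94 × 1.56 = 0.4253
σ²_T = Σσ²ᵢ + 2·Σσ_ij = 6.1061 + 2 × 1.1985 = 8.5031
α = (3/2)·(1 − 6.1061/8.5031) = 0.423

α = 0.423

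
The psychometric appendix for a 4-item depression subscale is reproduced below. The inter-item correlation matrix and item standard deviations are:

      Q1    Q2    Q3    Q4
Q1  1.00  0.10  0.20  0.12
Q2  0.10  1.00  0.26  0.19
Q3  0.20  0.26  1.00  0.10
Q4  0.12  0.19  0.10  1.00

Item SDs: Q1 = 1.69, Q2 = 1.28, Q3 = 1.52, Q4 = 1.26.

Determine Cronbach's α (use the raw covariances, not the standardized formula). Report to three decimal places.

Σσ²ᵢ = 1.69² + 1.28² + 1.52² + 1.26² = 8.3925
Covariances σ_ij = r_ij · s_i · s_j:
  σ(Q1,Q2) = 0.10 × 1.69 × 1.28 = 0.2163
  σ(Q1,Q3) = 0.20 × 1.69 × 1.52 = 0.5138
  σ(Q1,Q4) = 0.12 × 1.69 × 1.26 = 0.2555
  σ(Q2,Q3) = 0.26 × 1.28 × 1.52 = 0.5059
  σ(Q2,Q4) = 0.19 × 1.28 × 1.26 = 0.3064
  σ(Q3,Q4) = 0.10 × 1.52 × 1.26 = 0.1915
σ²_T = Σσ²ᵢ + 2·Σσ_ij = 8.3925 + 2 × 1.9894 = 12.3713
α = (4/3)·(1 − 8.3925/12.3713) = 0.429

α = 0.429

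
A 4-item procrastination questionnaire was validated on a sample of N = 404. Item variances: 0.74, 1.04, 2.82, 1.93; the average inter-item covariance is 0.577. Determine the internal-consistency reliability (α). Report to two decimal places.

Σσ²ᵢ = 0.74 + 1.04 + 2.82 + 1.93 = 6.53
Sum of the 6 distinct covariances = 6 × 0.577 = 3.462
Var(T) = Σσ²ᵢ + 2·Σcov = 6.53 + 2 × 3.462 = 13.454
α = (4/3)·(1 − 6.53/13.454) = 0.69

α = 0.69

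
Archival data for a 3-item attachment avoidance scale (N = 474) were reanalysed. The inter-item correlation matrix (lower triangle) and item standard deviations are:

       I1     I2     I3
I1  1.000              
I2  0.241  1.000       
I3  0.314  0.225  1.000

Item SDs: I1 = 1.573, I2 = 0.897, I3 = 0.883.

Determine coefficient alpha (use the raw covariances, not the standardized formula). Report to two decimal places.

α = 0.48

Σσ²ᵢ = 1.573² + 0.897² + 0.883² = 4.0586
Covariances σ_ij = r_ij · s_i · s_j:
  σ(I1,I2) = 0.241 × 1.573 × 0.897 = 0.3400
  σ(I1,I3) = 0.314 × 1.573 × 0.883 = 0.4361
  σ(I2,I3) = 0.225 × 0.897 × 0.883 = 0.1782
σ²_T = Σσ²ᵢ + 2·Σσ_ij = 4.0586 + 2 × 0.9543 = 5.9672
α = (3/2)·(1 − 4.0586/5.9672) = 0.48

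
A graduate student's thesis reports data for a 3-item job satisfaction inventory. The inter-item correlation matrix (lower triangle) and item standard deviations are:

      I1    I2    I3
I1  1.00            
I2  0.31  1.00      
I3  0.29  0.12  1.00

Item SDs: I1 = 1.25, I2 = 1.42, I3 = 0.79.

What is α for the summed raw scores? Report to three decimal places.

Σσ²ᵢ = 1.25² + 1.42² + 0.79² = 4.2030
Covariances σ_ij = r_ij · s_i · s_j:
  σ(I1,I2) = 0.31 × 1.25 × 1.42 = 0.5503
  σ(I1,I3) = 0.29 × 1.25 × 0.79 = 0.2864
  σ(I2,I3) = 0.12 × 1.42 × 0.79 = 0.1346
σ²_T = Σσ²ᵢ + 2·Σσ_ij = 4.2030 + 2 × 0.9713 = 6.1456
α = (3/2)·(1 − 4.2030/6.1456) = 0.474

α = 0.474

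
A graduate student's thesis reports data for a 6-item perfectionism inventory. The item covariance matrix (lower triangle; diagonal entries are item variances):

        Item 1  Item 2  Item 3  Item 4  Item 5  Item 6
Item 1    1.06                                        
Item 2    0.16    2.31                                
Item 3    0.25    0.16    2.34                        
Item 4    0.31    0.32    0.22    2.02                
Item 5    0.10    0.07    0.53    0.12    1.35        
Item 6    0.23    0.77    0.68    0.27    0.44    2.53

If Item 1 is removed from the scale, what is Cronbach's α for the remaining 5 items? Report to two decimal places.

Remaining items: Item 2, Item 3, Item 4, Item 5, Item 6 (k = 5).
Σσᵢ² = 2.31 + 2.34 + 2.02 + 1.35 + 2.53 = 10.55
σ²_total = 10.55 + 2 × 3.58 = 17.71
α (item deleted) = (5/4)·(1 − 10.55/17.71) = 0.51

α = 0.51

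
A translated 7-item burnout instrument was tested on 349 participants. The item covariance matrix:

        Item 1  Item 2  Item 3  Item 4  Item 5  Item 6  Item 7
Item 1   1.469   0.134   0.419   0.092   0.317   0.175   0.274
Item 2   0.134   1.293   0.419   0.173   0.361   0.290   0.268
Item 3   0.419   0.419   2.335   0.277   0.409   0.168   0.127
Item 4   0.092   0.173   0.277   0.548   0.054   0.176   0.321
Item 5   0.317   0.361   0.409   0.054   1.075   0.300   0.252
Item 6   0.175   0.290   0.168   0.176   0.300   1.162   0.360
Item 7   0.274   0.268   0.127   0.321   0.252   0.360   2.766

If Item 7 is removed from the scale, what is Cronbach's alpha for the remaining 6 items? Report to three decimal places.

α = 0.586

Remaining items: Item 1, Item 2, Item 3, Item 4, Item 5, Item 6 (k = 6).
sum of item variances = 1.469 + 1.293 + 2.335 + 0.548 + 1.075 + 1.162 = 7.882
σ²_T = 7.882 + 2 × 3.764 = 15.410
α (item deleted) = (6/5)·(1 − 7.882/15.410) = 0.586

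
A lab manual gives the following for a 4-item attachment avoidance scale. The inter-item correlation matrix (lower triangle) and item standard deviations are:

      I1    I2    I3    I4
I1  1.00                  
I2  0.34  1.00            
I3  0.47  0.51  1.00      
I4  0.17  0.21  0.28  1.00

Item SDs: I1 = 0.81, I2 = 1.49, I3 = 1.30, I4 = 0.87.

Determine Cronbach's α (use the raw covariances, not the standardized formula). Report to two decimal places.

α = 0.66

Σσ²ᵢ = 0.81² + 1.49² + 1.30² + 0.87² = 5.3231
Covariances σ_ij = r_ij · s_i · s_j:
  σ(I1,I2) = 0.34 × 0.81 × 1.49 = 0.4103
  σ(I1,I3) = 0.47 × 0.81 × 1.30 = 0.4949
  σ(I1,I4) = 0.17 × 0.81 × 0.87 = 0.1198
  σ(I2,I3) = 0.51 × 1.49 × 1.30 = 0.9879
  σ(I2,I4) = 0.21 × 1.49 × 0.87 = 0.2722
  σ(I3,I4) = 0.28 × 1.30 × 0.87 = 0.3167
σ²_T = Σσ²ᵢ + 2·Σσ_ij = 5.3231 + 2 × 2.6018 = 10.5267
α = (4/3)·(1 − 5.3231/10.5267) = 0.66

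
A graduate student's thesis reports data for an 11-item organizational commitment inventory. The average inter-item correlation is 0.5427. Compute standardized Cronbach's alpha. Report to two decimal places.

standardized Cronbach's alpha = 0.93

Standardized α = k·r̄ / (1 + (k−1)·r̄) = 11 × 0.5427 / (1 + 10 × 0.5427)
  = 5.9697 / 6.4270 = 0.93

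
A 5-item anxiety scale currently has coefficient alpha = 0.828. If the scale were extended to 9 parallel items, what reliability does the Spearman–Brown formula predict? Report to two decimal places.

Length factor m = 9/5 = 1.8000
α' = m·α / (1 + (m−1)·α)
   = 9/5 × 0.828 / (1 + (9/5 − 1) × 0.828)
   = 1.4904 / 1.6624 = 0.90

predicted reliability = 0.90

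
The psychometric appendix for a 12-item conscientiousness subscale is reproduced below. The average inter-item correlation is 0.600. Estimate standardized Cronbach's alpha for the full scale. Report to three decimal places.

α = 0.947

Standardized α = k·r̄ / (1 + (k−1)·r̄) = 12 × 0.600 / (1 + 11 × 0.600)
  = 7.2000 / 7.6000 = 0.947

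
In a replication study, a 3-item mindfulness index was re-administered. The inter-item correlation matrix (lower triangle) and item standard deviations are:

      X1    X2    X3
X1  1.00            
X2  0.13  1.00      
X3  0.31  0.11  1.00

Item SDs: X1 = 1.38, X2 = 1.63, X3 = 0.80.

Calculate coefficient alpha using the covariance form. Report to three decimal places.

coefficient alpha = 0.345

Σσ²ᵢ = 1.38² + 1.63² + 0.80² = 5.2013
Covariances σ_ij = r_ij · s_i · s_j:
  σ(X1,X2) = 0.13 × 1.38 × 1.63 = 0.2924
  σ(X1,X3) = 0.31 × 1.38 × 0.80 = 0.3422
  σ(X2,X3) = 0.11 × 1.63 × 0.80 = 0.1434
σ²_T = Σσ²ᵢ + 2·Σσ_ij = 5.2013 + 2 × 0.7780 = 6.7573
α = (3/2)·(1 − 5.2013/6.7573) = 0.345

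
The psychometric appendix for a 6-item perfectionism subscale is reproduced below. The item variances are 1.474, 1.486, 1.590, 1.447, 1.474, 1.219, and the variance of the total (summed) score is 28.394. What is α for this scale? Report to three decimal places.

α = 0.833

Σσ²ᵢ = 1.474 + 1.486 + 1.590 + 1.447 + 1.474 + 1.219 = 8.690
α = (k/(k−1))·(1 − Σσ²ᵢ/σ²_T) = (6/5)·(1 − 8.690/28.394) = 0.833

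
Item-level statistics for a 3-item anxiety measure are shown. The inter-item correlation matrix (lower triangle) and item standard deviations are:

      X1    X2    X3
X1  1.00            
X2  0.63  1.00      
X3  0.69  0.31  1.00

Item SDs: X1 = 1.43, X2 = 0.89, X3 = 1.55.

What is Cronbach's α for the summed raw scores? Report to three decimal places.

Cronbach's α = 0.769

Σσ²ᵢ = 1.43² + 0.89² + 1.55² = 5.2395
Covariances σ_ij = r_ij · s_i · s_j:
  σ(X1,X2) = 0.63 × 1.43 × 0.89 = 0.8018
  σ(X1,X3) = 0.69 × 1.43 × 1.55 = 1.5294
  σ(X2,X3) = 0.31 × 0.89 × 1.55 = 0.4276
σ²_T = Σσ²ᵢ + 2·Σσ_ij = 5.2395 + 2 × 2.7588 = 10.7571
α = (3/2)·(1 − 5.2395/10.7571) = 0.769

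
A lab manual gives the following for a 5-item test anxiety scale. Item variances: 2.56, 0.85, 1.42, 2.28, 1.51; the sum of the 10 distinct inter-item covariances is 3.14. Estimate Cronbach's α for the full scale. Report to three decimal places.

sum of item variances = 2.56 + 0.85 + 1.42 + 2.28 + 1.51 = 8.62
Sum of distinct covariances = 3.14
σ²_total = sum of item variances + 2·Σcov = 8.62 + 2 × 3.14 = 14.90
α = (5/4)·(1 − 8.62/14.90) = 0.527

Cronbach's α = 0.527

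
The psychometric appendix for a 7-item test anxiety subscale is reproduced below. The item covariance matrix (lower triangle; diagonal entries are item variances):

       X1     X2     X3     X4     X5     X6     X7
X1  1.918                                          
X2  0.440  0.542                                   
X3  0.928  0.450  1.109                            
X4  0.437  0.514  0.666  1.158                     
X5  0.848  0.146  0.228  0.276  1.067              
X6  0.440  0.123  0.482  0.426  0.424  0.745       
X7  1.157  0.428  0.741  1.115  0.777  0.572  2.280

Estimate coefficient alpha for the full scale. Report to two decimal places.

ΣVar(i) = 1.918 + 0.542 + 1.109 + 1.158 + 1.067 + 0.745 + 2.280 = 8.819
Sum of the distinct covariances = 11.618
total variance = 8.819 + 2 × 11.618 = 32.055
α = (k/(k−1))·(1 − ΣVar(i)/total variance) = (7/6)·(1 − 8.819/32.055) = 0.85

coefficient alpha = 0.85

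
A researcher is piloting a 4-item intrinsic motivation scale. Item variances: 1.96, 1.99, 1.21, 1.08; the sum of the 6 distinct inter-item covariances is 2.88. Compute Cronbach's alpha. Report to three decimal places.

Cronbach's alpha = 0.640

ΣVar(i) = 1.96 + 1.99 + 1.21 + 1.08 = 6.24
Sum of distinct covariances = 2.88
σ²_T = ΣVar(i) + 2·Σcov = 6.24 + 2 × 2.88 = 12.00
α = (4/3)·(1 − 6.24/12.00) = 0.640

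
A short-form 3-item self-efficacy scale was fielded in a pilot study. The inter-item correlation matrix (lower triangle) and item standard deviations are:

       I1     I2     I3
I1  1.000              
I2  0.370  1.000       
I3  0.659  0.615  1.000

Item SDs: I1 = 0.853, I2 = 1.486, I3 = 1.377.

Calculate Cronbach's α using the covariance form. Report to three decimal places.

Cronbach's α = 0.763

Σσ²ᵢ = 0.853² + 1.486² + 1.377² = 4.8319
Covariances σ_ij = r_ij · s_i · s_j:
  σ(I1,I2) = 0.370 × 0.853 × 1.486 = 0.4690
  σ(I1,I3) = 0.659 × 0.853 × 1.377 = 0.7740
  σ(I2,I3) = 0.615 × 1.486 × 1.377 = 1.2584
σ²_T = Σσ²ᵢ + 2·Σσ_ij = 4.8319 + 2 × 2.5014 = 9.8347
α = (3/2)·(1 − 4.8319/9.8347) = 0.763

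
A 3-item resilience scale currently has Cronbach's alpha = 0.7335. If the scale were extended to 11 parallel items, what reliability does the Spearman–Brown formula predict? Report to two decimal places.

predicted reliability = 0.91

Length factor m = 11/3 = 3.6667
α' = m·α / (1 + (m−1)·α)
   = 11/3 × 0.7335 / (1 + (11/3 − 1) × 0.7335)
   = 2.6895 / 2.9560 = 0.91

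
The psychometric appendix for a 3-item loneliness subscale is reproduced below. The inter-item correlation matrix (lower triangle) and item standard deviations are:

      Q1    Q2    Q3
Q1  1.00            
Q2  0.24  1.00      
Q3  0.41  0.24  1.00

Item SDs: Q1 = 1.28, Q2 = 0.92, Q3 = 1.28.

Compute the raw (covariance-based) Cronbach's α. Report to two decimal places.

Σσ²ᵢ = 1.28² + 0.92² + 1.28² = 4.1232
Covariances σ_ij = r_ij · s_i · s_j:
  σ(Q1,Q2) = 0.24 × 1.28 × 0.92 = 0.2826
  σ(Q1,Q3) = 0.41 × 1.28 × 1.28 = 0.6717
  σ(Q2,Q3) = 0.24 × 0.92 × 1.28 = 0.2826
σ²_T = Σσ²ᵢ + 2·Σσ_ij = 4.1232 + 2 × 1.2369 = 6.5970
α = (3/2)·(1 − 4.1232/6.5970) = 0.56

α = 0.56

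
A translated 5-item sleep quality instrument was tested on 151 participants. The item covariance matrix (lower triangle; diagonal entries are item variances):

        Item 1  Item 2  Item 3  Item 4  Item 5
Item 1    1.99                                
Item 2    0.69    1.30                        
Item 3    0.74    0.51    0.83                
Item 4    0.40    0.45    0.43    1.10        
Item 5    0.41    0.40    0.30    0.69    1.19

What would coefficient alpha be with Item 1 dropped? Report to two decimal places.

α = 0.74

Remaining items: Item 2, Item 3, Item 4, Item 5 (k = 4).
sum of item variances = 1.30 + 0.83 + 1.10 + 1.19 = 4.42
σ²_total = 4.42 + 2 × 2.78 = 9.98
α (item deleted) = (4/3)·(1 − 4.42/9.98) = 0.74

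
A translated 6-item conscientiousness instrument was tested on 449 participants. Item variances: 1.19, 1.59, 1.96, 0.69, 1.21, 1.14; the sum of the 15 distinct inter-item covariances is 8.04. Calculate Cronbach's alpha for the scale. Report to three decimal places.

sum of item variances = 1.19 + 1.59 + 1.96 + 0.69 + 1.21 + 1.14 = 7.78
Sum of distinct covariances = 8.04
σ²_T = sum of item variances + 2·Σcov = 7.78 + 2 × 8.04 = 23.86
α = (6/5)·(1 − 7.78/23.86) = 0.809

α = 0.809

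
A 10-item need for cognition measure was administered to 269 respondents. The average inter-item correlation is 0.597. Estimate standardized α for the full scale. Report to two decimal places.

Standardized α = k·r̄ / (1 + (k−1)·r̄) = 10 × 0.597 / (1 + 9 × 0.597)
  = 5.9700 / 6.3730 = 0.94

α = 0.94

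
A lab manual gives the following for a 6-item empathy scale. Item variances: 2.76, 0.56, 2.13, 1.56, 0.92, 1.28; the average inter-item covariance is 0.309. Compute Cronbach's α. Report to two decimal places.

ΣVar(i) = 2.76 + 0.56 + 2.13 + 1.56 + 0.92 + 1.28 = 9.21
Sum of the 15 distinct covariances = 15 × 0.309 = 4.635
Var(T) = ΣVar(i) + 2·Σcov = 9.21 + 2 × 4.635 = 18.480
α = (6/5)·(1 − 9.21/18.480) = 0.60

α = 0.60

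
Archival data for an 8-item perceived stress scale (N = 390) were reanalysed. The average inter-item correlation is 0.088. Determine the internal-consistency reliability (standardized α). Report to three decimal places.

standardized α = 0.436

Standardized α = k·r̄ / (1 + (k−1)·r̄) = 8 × 0.088 / (1 + 7 × 0.088)
  = 0.7040 / 1.6160 = 0.436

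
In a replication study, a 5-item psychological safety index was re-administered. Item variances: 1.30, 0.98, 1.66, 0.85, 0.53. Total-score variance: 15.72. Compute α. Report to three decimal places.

sum of item variances = 1.30 + 0.98 + 1.66 + 0.85 + 0.53 = 5.32
α = (k/(k−1))·(1 − sum of item variances/σ²_T) = (5/4)·(1 − 5.32/15.72) = 0.827

α = 0.827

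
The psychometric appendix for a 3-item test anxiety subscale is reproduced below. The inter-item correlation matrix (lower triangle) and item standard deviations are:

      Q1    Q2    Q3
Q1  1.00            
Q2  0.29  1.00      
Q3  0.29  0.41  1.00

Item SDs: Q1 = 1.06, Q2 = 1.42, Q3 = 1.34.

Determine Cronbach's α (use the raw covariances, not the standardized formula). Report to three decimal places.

Σσ²ᵢ = 1.06² + 1.42² + 1.34² = 4.9356
Covariances σ_ij = r_ij · s_i · s_j:
  σ(Q1,Q2) = 0.29 × 1.06 × 1.42 = 0.4365
  σ(Q1,Q3) = 0.29 × 1.06 × 1.34 = 0.4119
  σ(Q2,Q3) = 0.41 × 1.42 × 1.34 = 0.7801
σ²_T = Σσ²ᵢ + 2·Σσ_ij = 4.9356 + 2 × 1.6285 = 8.1926
α = (3/2)·(1 − 4.9356/8.1926) = 0.596

α = 0.596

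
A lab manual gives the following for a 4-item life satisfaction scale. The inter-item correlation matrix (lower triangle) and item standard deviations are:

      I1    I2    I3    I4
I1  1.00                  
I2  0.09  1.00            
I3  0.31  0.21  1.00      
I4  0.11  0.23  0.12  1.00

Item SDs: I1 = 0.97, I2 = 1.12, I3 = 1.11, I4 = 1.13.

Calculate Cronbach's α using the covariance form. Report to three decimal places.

Σσ²ᵢ = 0.97² + 1.12² + 1.11² + 1.13² = 4.7043
Covariances σ_ij = r_ij · s_i · s_j:
  σ(I1,I2) = 0.09 × 0.97 × 1.12 = 0.0978
  σ(I1,I3) = 0.31 × 0.97 × 1.11 = 0.3338
  σ(I1,I4) = 0.11 × 0.97 × 1.13 = 0.1206
  σ(I2,I3) = 0.21 × 1.12 × 1.11 = 0.2611
  σ(I2,I4) = 0.23 × 1.12 × 1.13 = 0.2911
  σ(I3,I4) = 0.12 × 1.11 × 1.13 = 0.1505
σ²_T = Σσ²ᵢ + 2·Σσ_ij = 4.7043 + 2 × 1.2549 = 7.2141
α = (4/3)·(1 − 4.7043/7.2141) = 0.464

α = 0.464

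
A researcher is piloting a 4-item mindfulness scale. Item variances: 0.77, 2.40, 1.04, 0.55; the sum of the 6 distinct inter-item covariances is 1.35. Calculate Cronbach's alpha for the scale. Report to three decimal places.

α = 0.483

Σσᵢ² = 0.77 + 2.40 + 1.04 + 0.55 = 4.76
Sum of distinct covariances = 1.35
σ²_T = Σσᵢ² + 2·Σcov = 4.76 + 2 × 1.35 = 7.46
α = (4/3)·(1 − 4.76/7.46) = 0.483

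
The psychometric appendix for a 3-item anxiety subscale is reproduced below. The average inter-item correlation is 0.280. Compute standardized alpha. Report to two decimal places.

Standardized α = k·r̄ / (1 + (k−1)·r̄) = 3 × 0.280 / (1 + 2 × 0.280)
  = 0.8400 / 1.5600 = 0.54

α = 0.54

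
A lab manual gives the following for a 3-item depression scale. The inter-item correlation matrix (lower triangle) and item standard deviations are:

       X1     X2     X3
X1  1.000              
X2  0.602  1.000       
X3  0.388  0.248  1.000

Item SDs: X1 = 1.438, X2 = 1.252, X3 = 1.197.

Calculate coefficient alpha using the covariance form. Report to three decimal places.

α = 0.684

Σσ²ᵢ = 1.438² + 1.252² + 1.197² = 5.0682
Covariances σ_ij = r_ij · s_i · s_j:
  σ(X1,X2) = 0.602 × 1.438 × 1.252 = 1.0838
  σ(X1,X3) = 0.388 × 1.438 × 1.197 = 0.6679
  σ(X2,X3) = 0.248 × 1.252 × 1.197 = 0.3717
σ²_T = Σσ²ᵢ + 2·Σσ_ij = 5.0682 + 2 × 2.1234 = 9.3150
α = (3/2)·(1 − 5.0682/9.3150) = 0.684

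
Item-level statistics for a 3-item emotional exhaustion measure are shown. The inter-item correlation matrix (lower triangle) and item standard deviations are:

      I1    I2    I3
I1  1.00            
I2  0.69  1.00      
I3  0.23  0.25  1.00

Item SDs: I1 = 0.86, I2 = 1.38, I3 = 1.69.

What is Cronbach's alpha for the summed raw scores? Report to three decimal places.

Σσ²ᵢ = 0.86² + 1.38² + 1.69² = 5.5001
Covariances σ_ij = r_ij · s_i · s_j:
  σ(I1,I2) = 0.69 × 0.86 × 1.38 = 0.8189
  σ(I1,I3) = 0.23 × 0.86 × 1.69 = 0.3343
  σ(I2,I3) = 0.25 × 1.38 × 1.69 = 0.5830
σ²_T = Σσ²ᵢ + 2·Σσ_ij = 5.5001 + 2 × 1.7362 = 8.9725
α = (3/2)·(1 − 5.5001/8.9725) = 0.581

Cronbach's alpha = 0.581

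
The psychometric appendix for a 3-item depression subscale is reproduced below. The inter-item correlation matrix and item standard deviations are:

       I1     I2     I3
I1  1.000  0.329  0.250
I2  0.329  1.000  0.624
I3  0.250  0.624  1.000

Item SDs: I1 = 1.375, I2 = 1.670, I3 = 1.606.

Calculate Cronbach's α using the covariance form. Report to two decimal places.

Σσ²ᵢ = 1.375² + 1.670² + 1.606² = 7.2588
Covariances σ_ij = r_ij · s_i · s_j:
  σ(I1,I2) = 0.329 × 1.375 × 1.670 = 0.7555
  σ(I1,I3) = 0.250 × 1.375 × 1.606 = 0.5521
  σ(I2,I3) = 0.624 × 1.670 × 1.606 = 1.6736
σ²_T = Σσ²ᵢ + 2·Σσ_ij = 7.2588 + 2 × 2.9812 = 13.2212
α = (3/2)·(1 − 7.2588/13.2212) = 0.68

α = 0.68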